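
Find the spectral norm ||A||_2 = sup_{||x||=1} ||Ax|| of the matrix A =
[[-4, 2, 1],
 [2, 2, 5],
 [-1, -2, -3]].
||A||_2 ≈ 6.84 (= sqrt(largest eigenvalue of A^T A))

||A||_2 = sigma_max(A) = sqrt(lambda_max(A^T A)). Form the symmetric matrix M = A^T A =
[[21, -2, 9],
 [-2, 12, 18],
 [9, 18, 35]].
Its characteristic polynomial (trace, sum of principal 2x2 minors, determinant of M give the coefficients) is
  p(λ) = det(λ I - M) = λ^3 - 68λ^2 + 998λ - 256.
No integer candidate from the rational root theorem (±divisors of 256) is a root, so the roots are irrational. The cubic discriminant is Δ = 618444000 > 0, so there are three distinct real roots. p(0) = -256 and p(1) = 675 have opposite signs, so a root lies in (0, 1); Newton's method refines it to λ ≈ 0.2611. p(20) = 504 and p(21) = -25 have opposite signs, so a root lies in (20, 21); Newton's method refines it to λ ≈ 20.9533. p(46) = -900 and p(47) = 261 have opposite signs, so a root lies in (46, 47); Newton's method refines it to λ ≈ 46.7856. Check (Vieta): the three roots sum to 68, matching tr M = 68.
So the eigenvalues of A^T A are ≈ 0.2611, 20.9533, 46.7856 (all ≥ 0, as they must be for A^T A). The largest is λ_max ≈ 46.7856, hence ||A||_2 = sqrt(λ_max) ≈ 6.84.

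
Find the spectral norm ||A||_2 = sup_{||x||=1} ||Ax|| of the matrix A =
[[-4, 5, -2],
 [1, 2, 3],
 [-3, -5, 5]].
||A||_2 ≈ 8.7226 (= sqrt(largest eigenvalue of A^T A))

||A||_2 = sigma_max(A) = sqrt(lambda_max(A^T A)). Form the symmetric matrix M = A^T A =
[[26, -3, -4],
 [-3, 54, -29],
 [-4, -29, 38]].
Its characteristic polynomial (trace, sum of principal 2x2 minors, determinant of M give the coefficients) is
  p(λ) = det(λ I - M) = λ^3 - 118λ^2 + 3578λ - 29584.
No integer candidate from the rational root theorem (±divisors of 29584) is a root, so the roots are irrational. The cubic discriminant is Δ = 1800900592 > 0, so there are three distinct real roots. p(13) = -815 and p(14) = 124 have opposite signs, so a root lies in (13, 14); Newton's method refines it to λ ≈ 13.8579. p(28) = 40 and p(29) = -671 have opposite signs, so a root lies in (28, 29); Newton's method refines it to λ ≈ 28.0588. p(76) = -248 and p(77) = 2833 have opposite signs, so a root lies in (76, 77); Newton's method refines it to λ ≈ 76.0832. Check (Vieta): the three roots sum to 118, matching tr M = 118.
So the eigenvalues of A^T A are ≈ 13.8579, 28.0588, 76.0832 (all ≥ 0, as they must be for A^T A). The largest is λ_max ≈ 76.0832, hence ||A||_2 = sqrt(λ_max) ≈ 8.7226.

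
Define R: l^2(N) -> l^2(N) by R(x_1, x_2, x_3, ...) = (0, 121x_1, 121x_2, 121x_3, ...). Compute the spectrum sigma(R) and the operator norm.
sigma(R) = closed disk {z in C : |z| ≤ 121}; ||R|| = 121

Note R = 121·U where U is the unit right shift (U x)_k = x_{k-1} (with x_0 := 0); so ||R|| = 121||U|| and sigma(R) = 121·sigma(U). ||R x||^2 = sum_{k≥1} |121x_k|^2 = 14641||x||^2, so ||R|| = 121 and sigma(R) ⊂ {|z| ≤ 121}. For any |lambda| < 121, the equation (R - lambda I) x = 0 forces x_1 = 0, then 121x_k = lambda x_{k+1} ⇒ x = 0, so R has no eigenvalues. But (R - lambda I) is not surjective for |lambda| < 121: solving (R - lambda I) x = e_1 would require x_n proportional to (lambda/121)^(-n), which is not in l^2. So every |lambda| < 121 lies in the residual spectrum. The boundary |lambda| = 121 is in the approximate point spectrum (the spectrum is closed). Hence sigma(R) is the closed disk of radius 121.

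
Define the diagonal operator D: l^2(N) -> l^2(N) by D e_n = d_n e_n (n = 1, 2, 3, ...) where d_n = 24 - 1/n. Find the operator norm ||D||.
||D|| = 24

For a diagonal operator on l^2 with entries d_n, ||D|| = sup_n |d_n|. Here d_1 = 23, d_2 = 47/2, ..., and d_n = 24 - 1/n increases monotonically toward 24. All terms lie in [23, 24), so |d_n| = d_n and the supremum is the limit 24, which is not attained by any individual d_n. Hence ||D|| = 24.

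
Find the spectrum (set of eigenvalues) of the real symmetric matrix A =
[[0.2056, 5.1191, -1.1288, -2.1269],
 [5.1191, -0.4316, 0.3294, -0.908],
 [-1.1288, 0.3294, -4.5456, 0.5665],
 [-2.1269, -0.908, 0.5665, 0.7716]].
sigma(A) ≈ {-6, -4, 0, 6}

A is real symmetric, so its spectrum consists of real eigenvalues. Expanding the characteristic polynomial of the displayed matrix gives
  det(λ I - A) = p(λ) = λ^4 + (4)λ^3 + (-36)λ^2 + (-144)λ + (0.0023).
Solving p(λ) = 0 yields eigenvalues ≈ -6, -4, 0, 6. (A is shown rounded to 4 decimals, so these recover the underlying integer eigenvalues to within that precision.)
Verification: the trace of A = -4 equals the sum of eigenvalues -4, and det(A) ≈ 0.0023 matches the eigenvalue product 0.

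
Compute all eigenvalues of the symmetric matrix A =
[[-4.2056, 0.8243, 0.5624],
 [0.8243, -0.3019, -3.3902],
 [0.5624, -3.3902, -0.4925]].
sigma(A) ≈ {-5, -3, 3}

A is real symmetric, so its spectrum consists of real eigenvalues. Expanding the characteristic polynomial of the displayed matrix gives
  det(λ I - A) = p(λ) = λ^3 + (5)λ^2 + (-9)λ + (-44.9984).
Solving p(λ) = 0 yields eigenvalues ≈ -5, -3, 3. (A is shown rounded to 4 decimals, so these recover the underlying integer eigenvalues to within that precision.)
Verification: the trace of A = -5 equals the sum of eigenvalues -5, and det(A) ≈ 44.9984 matches the eigenvalue product 45.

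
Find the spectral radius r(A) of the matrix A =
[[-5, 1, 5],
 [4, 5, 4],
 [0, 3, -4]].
r(A) ≈ 6.8997

The eigenvalues of A are the roots of its characteristic polynomial. With M = A (coefficients from the trace, the sum of principal 2x2 minors, and det A):
  p(λ) = det(λ I - M) = λ^3 + 4λ^2 - 41λ - 236.
No integer candidate from the rational root theorem (±divisors of 236) is a root, so the roots are irrational. The cubic discriminant is Δ = -444124 < 0, so there is one real root and a complex-conjugate pair. p(6) = -122 and p(7) = 16 have opposite signs, so a root lies in (6, 7); Newton's method refines it to λ ≈ 6.8997. Dividing out (λ - (6.8997)) leaves approximately λ^2 + 10.8997λ + 34.2044. For λ^2 + 10.8997λ + 34.2044 the discriminant is -18.0146. It is negative, so the remaining roots are the complex-conjugate pair λ ≈ -5.4498 ± 2.1222i. Their product equals the constant term, so |λ|^2 ≈ 34.2044 and |λ| ≈ 5.8485.
Thus the eigenvalues (to 4 decimals) are 6.8997 (modulus 6.8997); -5.4498 ± 2.1222i (modulus 5.8485). The spectral radius is the largest modulus: r(A) ≈ 6.8997. (Cross-check: r(A) ≤ ||A||_2 ≈ 7.9552; equality holds whenever A is normal, though it can also hold for some non-normal A.)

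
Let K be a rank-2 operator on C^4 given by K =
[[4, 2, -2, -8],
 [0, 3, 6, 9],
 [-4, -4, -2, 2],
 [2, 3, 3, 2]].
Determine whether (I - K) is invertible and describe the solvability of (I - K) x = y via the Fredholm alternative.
(I - K) is invertible (det(I - K) = 1 ≠ 0), so for every y in C^4 the equation (I - K) x = y has a unique solution.

K has rank 2 and factors as K = U V^T = u1 v1^T + u2 v2^T with u1 = (2, -3, 0, -1), v1 = (0, -1, -2, -3), u2 = (-2, 0, 2, -1), v2 = (-2, -2, -1, 1) (multiplying out reproduces the displayed K). The nonzero eigenvalues of U V^T coincide with those of the 2 x 2 matrix G = V^T U = [[v1·u1, v1·u2], [v2·u1, v2·u2]] = [[6, -1], [1, 1]], and by the Sylvester determinant identity det(I_4 - U V^T) = det(I_2 - V^T U) = det([[-5, 1], [-1, 0]]) = (-5)(0) - (1)(-1) = 1. (Direct check: I - K =
[[-3, -2, 2, 8],
 [0, -2, -6, -9],
 [4, 4, 3, -2],
 [-2, -3, -3, -1]]
has determinant 1.) The finite-dimensional Fredholm alternative says: either (I - K) is invertible, or ker(I - K) ≠ {0} and then range(I - K) = ker((I - K)^*)^⊥, with dim ker(I - K) = dim ker((I - K)^*). Since det(I - K) ≠ 0, 1 is not an eigenvalue of K and ker(I - K) = {0}, so we are in the first case: for every y there is a unique x = (I - K)^(-1) y. (Explicitly, by the Woodbury identity, (I - U V^T)^(-1) = I + U (I_2 - G)^(-1) V^T.)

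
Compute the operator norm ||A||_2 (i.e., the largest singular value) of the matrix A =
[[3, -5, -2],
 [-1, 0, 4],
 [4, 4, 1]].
||A||_2 ≈ 6.9545 (= sqrt(largest eigenvalue of A^T A))

||A||_2 = sigma_max(A) = sqrt(lambda_max(A^T A)). Form the symmetric matrix M = A^T A =
[[26, 1, -6],
 [1, 41, 14],
 [-6, 14, 21]].
Its characteristic polynomial (trace, sum of principal 2x2 minors, determinant of M give the coefficients) is
  p(λ) = det(λ I - M) = λ^3 - 88λ^2 + 2240λ - 15625.
No integer candidate from the rational root theorem (±divisors of 15625) is a root, so the roots are irrational. The cubic discriminant is Δ = 154801525 > 0, so there are three distinct real roots. p(11) = -302 and p(12) = 311 have opposite signs, so a root lies in (11, 12); Newton's method refines it to λ ≈ 11.4709. p(28) = 55 and p(29) = -284 have opposite signs, so a root lies in (28, 29); Newton's method refines it to λ ≈ 28.1634. p(48) = -265 and p(49) = 496 have opposite signs, so a root lies in (48, 49); Newton's method refines it to λ ≈ 48.3657. Check (Vieta): the three roots sum to 88, matching tr M = 88.
So the eigenvalues of A^T A are ≈ 11.4709, 28.1634, 48.3657 (all ≥ 0, as they must be for A^T A). The largest is λ_max ≈ 48.3657, hence ||A||_2 = sqrt(λ_max) ≈ 6.9545.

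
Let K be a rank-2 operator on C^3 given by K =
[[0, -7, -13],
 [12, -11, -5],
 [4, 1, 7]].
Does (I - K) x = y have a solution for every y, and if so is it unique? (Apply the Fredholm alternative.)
(I - K) is invertible (det(I - K) = 69 ≠ 0), so for every y in C^3 the equation (I - K) x = y has a unique solution.

K has rank 2 and factors as K = U V^T = u1 v1^T + u2 v2^T with u1 = (-2, 2, 2), v1 = (3, -1, 2), u2 = (3, 3, -1), v2 = (2, -3, -3) (multiplying out reproduces the displayed K). The nonzero eigenvalues of U V^T coincide with those of the 2 x 2 matrix G = V^T U = [[v1·u1, v1·u2], [v2·u1, v2·u2]] = [[-4, 4], [-16, 0]], and by the Sylvester determinant identity det(I_3 - U V^T) = det(I_2 - V^T U) = det([[5, -4], [16, 1]]) = (5)(1) - (-4)(16) = 69. (Direct check: I - K =
[[1, 7, 13],
 [-12, 12, 5],
 [-4, -1, -6]]
has determinant 69.) The finite-dimensional Fredholm alternative says: either (I - K) is invertible, or ker(I - K) ≠ {0} and then range(I - K) = ker((I - K)^*)^⊥, with dim ker(I - K) = dim ker((I - K)^*). Since det(I - K) ≠ 0, 1 is not an eigenvalue of K and ker(I - K) = {0}, so we are in the first case: for every y there is a unique x = (I - K)^(-1) y. (Explicitly, by the Woodbury identity, (I - U V^T)^(-1) = I + U (I_2 - G)^(-1) V^T.)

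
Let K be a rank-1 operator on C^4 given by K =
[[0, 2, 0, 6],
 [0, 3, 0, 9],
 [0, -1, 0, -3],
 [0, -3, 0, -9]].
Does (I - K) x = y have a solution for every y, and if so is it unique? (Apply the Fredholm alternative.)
(I - K) is invertible (det(I - K) = 7 ≠ 0), so for every y in C^4 the equation (I - K) x = y has a unique solution.

K has rank 1, so it is an outer product K = u v^T: every row of K is a multiple of one row vector. Reading off the entries, u = (-2, -3, 1, 3) and v = (0, -1, 0, -3) (row i of K equals u_i·v^T). A rank-one matrix u v^T satisfies K u = u (v·u) and kills the (3)-dimensional subspace v^⊥, so its characteristic polynomial is lambda^3 (lambda - v·u) with v·u = tr K = -6. Hence the eigenvalues of I - K are 1 (multiplicity 3) and 1 - (-6) = 7, so det(I - K) = 7. (Direct check: I - K =
[[1, -2, 0, -6],
 [0, -2, 0, -9],
 [0, 1, 1, 3],
 [0, 3, 0, 10]]
has determinant 7.) The finite-dimensional Fredholm alternative says: either (I - K) is invertible, or ker(I - K) ≠ {0} and then range(I - K) = ker((I - K)^*)^⊥, with dim ker(I - K) = dim ker((I - K)^*). Since det(I - K) ≠ 0, 1 is not an eigenvalue of K and ker(I - K) = {0}, so we are in the first case: for every y there is a unique x = (I - K)^(-1) y. Explicitly, by the Sherman–Morrison formula, (I - u v^T)^(-1) = I + u v^T/(1 - v·u), i.e. (I - K)^(-1) = I + K/(7).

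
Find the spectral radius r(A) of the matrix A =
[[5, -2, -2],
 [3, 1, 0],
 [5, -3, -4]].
r(A) ≈ 2.6336

The eigenvalues of A are the roots of its characteristic polynomial. With M = A (coefficients from the trace, the sum of principal 2x2 minors, and det A):
  p(λ) = det(λ I - M) = λ^3 - 2λ^2 - 3λ + 16.
No integer candidate from the rational root theorem (±divisors of 16) is a root, so the roots are irrational. The cubic discriminant is Δ = -4528 < 0, so there is one real root and a complex-conjugate pair. p(-3) = -20 and p(-2) = 6 have opposite signs, so a root lies in (-3, -2); Newton's method refines it to λ ≈ -2.3069. Dividing out (λ - (-2.3069)) leaves approximately λ^2 - 4.3069λ + 6.9357. For λ^2 - 4.3069λ + 6.9357 the discriminant is -9.1932. It is negative, so the remaining roots are the complex-conjugate pair λ ≈ 2.1535 ± 1.516i. Their product equals the constant term, so |λ|^2 ≈ 6.9357 and |λ| ≈ 2.6336.
Thus the eigenvalues (to 4 decimals) are -2.3069 (modulus 2.3069); 2.1535 ± 1.516i (modulus 2.6336). The spectral radius is the largest modulus: r(A) ≈ 2.6336. (Cross-check: r(A) ≤ ||A||_2 ≈ 9.2454; equality holds whenever A is normal, though it can also hold for some non-normal A.)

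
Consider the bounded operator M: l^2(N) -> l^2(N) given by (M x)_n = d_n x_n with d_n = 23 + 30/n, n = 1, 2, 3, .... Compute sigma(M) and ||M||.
sigma(M) = {23 + 30/n : n ≥ 1} ∪ {23}; ||M|| = 53

A bounded diagonal operator on l^2 with diagonal entries d_n has spectrum equal to the closure of {d_n : n ≥ 1}: every d_n is an eigenvalue (with eigenvector e_n), so {d_n} ⊂ sigma(M); the spectrum is closed, so its closure is too; and for lambda not in the closure, (M - lambda I) has bounded inverse (the diagonal entries 1/(d_n - lambda) are bounded). For our sequence d_n = 23 + 30/n, n = 1, 2, 3, ...:
  - {d_n} = {23 + 30/n : n ≥ 1}; the only limit point is 23
  - closure = {23 + 30/n : n ≥ 1} ∪ {23}
For the norm: a diagonal operator has ||M|| = sup_n |d_n|. Here d_n = 23 + 30/n is positive and decreasing, so sup_n |d_n| = d_1 = 23 + 30 = 53. So ||M|| = 53.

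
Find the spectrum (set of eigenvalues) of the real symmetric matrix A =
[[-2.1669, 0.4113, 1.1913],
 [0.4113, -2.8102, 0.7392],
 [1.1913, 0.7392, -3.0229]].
sigma(A) ≈ {-4, -3, -1}

A is real symmetric, so its spectrum consists of real eigenvalues. Expanding the characteristic polynomial of the displayed matrix gives
  det(λ I - A) = p(λ) = λ^3 + (8)λ^2 + (19)λ + (12).
Solving p(λ) = 0 yields eigenvalues ≈ -4, -3, -1. (A is shown rounded to 4 decimals, so these recover the underlying integer eigenvalues to within that precision.)
Verification: the trace of A = -8 equals the sum of eigenvalues -8, and det(A) ≈ -11.9997 matches the eigenvalue product -12.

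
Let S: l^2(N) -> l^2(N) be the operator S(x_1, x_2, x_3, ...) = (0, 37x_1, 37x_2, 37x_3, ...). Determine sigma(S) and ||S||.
sigma(S) = closed disk {z in C : |z| ≤ 37}; ||S|| = 37

Note S = 37·U where U is the unit right shift (U x)_k = x_{k-1} (with x_0 := 0); so ||S|| = 37||U|| and sigma(S) = 37·sigma(U). ||S x||^2 = sum_{k≥1} |37x_k|^2 = 1369||x||^2, so ||S|| = 37 and sigma(S) ⊂ {|z| ≤ 37}. For any |lambda| < 37, the equation (S - lambda I) x = 0 forces x_1 = 0, then 37x_k = lambda x_{k+1} ⇒ x = 0, so S has no eigenvalues. But (S - lambda I) is not surjective for |lambda| < 37: solving (S - lambda I) x = e_1 would require x_n proportional to (lambda/37)^(-n), which is not in l^2. So every |lambda| < 37 lies in the residual spectrum. The boundary |lambda| = 37 is in the approximate point spectrum (the spectrum is closed). Hence sigma(S) is the closed disk of radius 37.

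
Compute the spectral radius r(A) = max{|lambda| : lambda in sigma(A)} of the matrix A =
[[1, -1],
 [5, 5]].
r(A) = sqrt(10) ≈ 3.1623

The eigenvalues of A are the roots of its characteristic polynomial. With M = A (coefficients from the trace and determinant):
  p(λ) = det(λ I - M) = λ^2 - 6λ + 10.
For λ^2 - 6λ + 10 the discriminant is -4. It is negative, so the roots are the complex-conjugate pair λ = 3 ± (sqrt(4)/2) i ≈ 3 ± 1i. For a conjugate pair the product of the roots equals the constant term, so |λ|^2 = 10 and |λ| = sqrt(10) ≈ 3.1623.
Thus the eigenvalues (to 4 decimals) are 3 ± 1i (modulus 3.1623). The spectral radius is the largest modulus: r(A) = sqrt(10) ≈ 3.1623. (Cross-check: r(A) ≤ ||A||_2 ≈ 7.0711; equality holds whenever A is normal, though it can also hold for some non-normal A.)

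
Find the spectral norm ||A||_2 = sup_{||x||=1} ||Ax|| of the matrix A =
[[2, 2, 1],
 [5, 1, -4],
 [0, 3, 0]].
||A||_2 = sqrt((47 + sqrt(1741))/2) ≈ 6.6605 (= sqrt(largest eigenvalue of A^T A))

||A||_2 = sigma_max(A) = sqrt(lambda_max(A^T A)). Form the symmetric matrix M = A^T A =
[[29, 9, -18],
 [9, 14, -2],
 [-18, -2, 17]].
Its characteristic polynomial (trace, sum of principal 2x2 minors, determinant of M give the coefficients) is
  p(λ) = det(λ I - M) = λ^3 - 60λ^2 + 728λ - 1521.
By the rational root theorem any rational root is an integer divisor of 1521. Testing λ = 13: p(13) = 2197 - 10140 + 9464 - 1521 = 0, so λ = 13 is a root. Dividing out (λ - 13) leaves p(λ) = (λ - 13)(λ^2 - 47λ + 117). For λ^2 - 47λ + 117 the discriminant is 1741. It is nonnegative but not a perfect square, so the roots are real and irrational: λ = (47 ± sqrt(1741))/2 ≈ 44.3626, 2.6374.
So the eigenvalues of A^T A are ≈ 2.6374, 13, 44.3626 (all ≥ 0, as they must be for A^T A). The largest is λ_max = (47 + sqrt(1741))/2 ≈ 44.3626, hence ||A||_2 = sqrt(λ_max) = sqrt((47 + sqrt(1741))/2) ≈ 6.6605.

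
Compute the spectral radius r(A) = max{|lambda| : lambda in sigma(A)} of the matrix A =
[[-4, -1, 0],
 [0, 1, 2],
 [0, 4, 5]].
r(A) = (6 + sqrt(48))/2 ≈ 6.4641

The eigenvalues of A are the roots of its characteristic polynomial. With M = A (coefficients from the trace, the sum of principal 2x2 minors, and det A):
  p(λ) = det(λ I - M) = λ^3 - 2λ^2 - 27λ - 12.
By the rational root theorem any rational root is an integer divisor of 12. Testing λ = -4: p(-4) = -64 - 32 + 108 - 12 = 0, so λ = -4 is a root. Dividing out (λ + 4) leaves p(λ) = (λ + 4)(λ^2 - 6λ - 3). For λ^2 - 6λ - 3 the discriminant is 48. It is nonnegative but not a perfect square, so the roots are real and irrational: λ = (6 ± sqrt(48))/2 ≈ 6.4641, -0.4641.
Thus the eigenvalues (to 4 decimals) are 6.4641 (modulus 6.4641); -0.4641 (modulus 0.4641); -4 (modulus 4). The spectral radius is the largest modulus: r(A) = (6 + sqrt(48))/2 ≈ 6.4641. (Cross-check: r(A) ≤ ||A||_2 ≈ 6.8101; equality holds whenever A is normal, though it can also hold for some non-normal A.)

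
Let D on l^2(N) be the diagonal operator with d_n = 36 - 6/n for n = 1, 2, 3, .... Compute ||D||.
||D|| = 36

For a diagonal operator on l^2 with entries d_n, ||D|| = sup_n |d_n|. Here d_1 = 30, d_2 = 33, ..., and d_n = 36 - 6/n increases monotonically toward 36. All terms lie in [30, 36), so |d_n| = d_n and the supremum is the limit 36, which is not attained by any individual d_n. Hence ||D|| = 36.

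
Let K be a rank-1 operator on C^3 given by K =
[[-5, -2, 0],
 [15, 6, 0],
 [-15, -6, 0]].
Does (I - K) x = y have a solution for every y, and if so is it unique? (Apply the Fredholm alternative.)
(I - K) is singular (det(I - K) = 0, i.e. 1 ∈ sigma(K)). (I - K) x = y is solvable iff y ⊥ ker((I - K)^*) = span{(-5, -2, 0)}, i.e. iff -5y_1 - 2y_2 = 0. When solvable, the solutions are x = y + c·(1, -3, 3), c arbitrary (ker(I - K) = span{(1, -3, 3)}, dimension 1).

K has rank 1, so it is an outer product K = u v^T: every row of K is a multiple of one row vector. Reading off the entries, u = (1, -3, 3) and v = (-5, -2, 0) (row i of K equals u_i·v^T). A rank-one matrix u v^T satisfies K u = u (v·u) and kills the (2)-dimensional subspace v^⊥, so its characteristic polynomial is lambda^2 (lambda - v·u) with v·u = tr K = 1. Hence the eigenvalues of I - K are 1 (multiplicity 2) and 1 - (1) = 0, so det(I - K) = 0. (Direct check: I - K =
[[6, 2, 0],
 [-15, -5, 0],
 [15, 6, 1]]
has determinant 0.) So 1 is an eigenvalue of K and (I - K) is not invertible. The finite-dimensional Fredholm alternative says: either (I - K) is invertible, or ker(I - K) ≠ {0} and then range(I - K) = ker((I - K)^*)^⊥, with dim ker(I - K) = dim ker((I - K)^*). We are in the second case, so we need both kernels. Kernel of I - K: (I - K) u = u - u (v·u) = u - u = 0, so ker(I - K) = span{u} = span{(1, -3, 3)} (it is exactly 1-dimensional because rank(I - K) = 2). Kernel of the adjoint: K is real, so (I - K)^* = I - K^T = I - v u^T, and (I - v u^T) v = v - v (u·v) = 0; hence ker((I - K)^*) = span{v} = span{(-5, -2, 0)}. Therefore (I - K) x = y is solvable iff <y, v> = 0, i.e. iff -5y_1 - 2y_2 = 0. When this holds, K y = u (v·y) = 0, so (I - K) y = y and x = y is a particular solution; the full solution set is the line x = y + c·u = y + c·(1, -3, 3), c ∈ C.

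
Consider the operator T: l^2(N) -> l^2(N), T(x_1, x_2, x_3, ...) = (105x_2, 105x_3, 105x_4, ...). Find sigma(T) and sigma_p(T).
sigma(T) = closed disk {z in C : |z| ≤ 105}; sigma_p(T) = open disk {z in C : |z| < 105}

Note T = 105·V where V is the unit left shift (V x)_k = x_{k+1}; so sigma(T) = 105·sigma(V) and ||T|| = 105||V||. ||T x||^2 = 11025sum_{k≥2} |x_k|^2 ≤ 11025||x||^2, with equality on {x : x_1 = 0}, so ||T|| = 105. For any lambda with |lambda| < 105, set r = lambda/105 (|r| < 1); the vector x = (1, r, r^2, ...) is in l^2 and satisfies T x = 105(r, r^2, ...) = lambda x, so lambda is an eigenvalue. On the boundary |lambda| = 105 the geometric series diverges, so no l^2 eigenvector exists, but these lambda lie in the approximate point spectrum. Hence sigma(T) is the closed disk of radius 105 and sigma_p(T) is the open disk.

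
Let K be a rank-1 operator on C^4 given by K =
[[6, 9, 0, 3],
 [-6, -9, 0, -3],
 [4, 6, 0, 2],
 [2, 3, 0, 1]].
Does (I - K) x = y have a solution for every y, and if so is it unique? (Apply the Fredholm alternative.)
(I - K) is invertible (det(I - K) = 3 ≠ 0), so for every y in C^4 the equation (I - K) x = y has a unique solution.

K has rank 1, so it is an outer product K = u v^T: every row of K is a multiple of one row vector. Reading off the entries, u = (3, -3, 2, 1) and v = (2, 3, 0, 1) (row i of K equals u_i·v^T). A rank-one matrix u v^T satisfies K u = u (v·u) and kills the (3)-dimensional subspace v^⊥, so its characteristic polynomial is lambda^3 (lambda - v·u) with v·u = tr K = -2. Hence the eigenvalues of I - K are 1 (multiplicity 3) and 1 - (-2) = 3, so det(I - K) = 3. (Direct check: I - K =
[[-5, -9, 0, -3],
 [6, 10, 0, 3],
 [-4, -6, 1, -2],
 [-2, -3, 0, 0]]
has determinant 3.) The finite-dimensional Fredholm alternative says: either (I - K) is invertible, or ker(I - K) ≠ {0} and then range(I - K) = ker((I - K)^*)^⊥, with dim ker(I - K) = dim ker((I - K)^*). Since det(I - K) ≠ 0, 1 is not an eigenvalue of K and ker(I - K) = {0}, so we are in the first case: for every y there is a unique x = (I - K)^(-1) y. Explicitly, by the Sherman–Morrison formula, (I - u v^T)^(-1) = I + u v^T/(1 - v·u), i.e. (I - K)^(-1) = I + K/(3).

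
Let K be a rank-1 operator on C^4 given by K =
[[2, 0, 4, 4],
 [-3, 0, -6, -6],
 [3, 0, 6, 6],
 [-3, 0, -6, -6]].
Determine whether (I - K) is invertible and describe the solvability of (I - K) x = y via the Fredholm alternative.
(I - K) is invertible (det(I - K) = -1 ≠ 0), so for every y in C^4 the equation (I - K) x = y has a unique solution.

K has rank 1, so it is an outer product K = u v^T: every row of K is a multiple of one row vector. Reading off the entries, u = (-2, 3, -3, 3) and v = (-1, 0, -2, -2) (row i of K equals u_i·v^T). A rank-one matrix u v^T satisfies K u = u (v·u) and kills the (3)-dimensional subspace v^⊥, so its characteristic polynomial is lambda^3 (lambda - v·u) with v·u = tr K = 2. Hence the eigenvalues of I - K are 1 (multiplicity 3) and 1 - (2) = -1, so det(I - K) = -1. (Direct check: I - K =
[[-1, 0, -4, -4],
 [3, 1, 6, 6],
 [-3, 0, -5, -6],
 [3, 0, 6, 7]]
has determinant -1.) The finite-dimensional Fredholm alternative says: either (I - K) is invertible, or ker(I - K) ≠ {0} and then range(I - K) = ker((I - K)^*)^⊥, with dim ker(I - K) = dim ker((I - K)^*). Since det(I - K) ≠ 0, 1 is not an eigenvalue of K and ker(I - K) = {0}, so we are in the first case: for every y there is a unique x = (I - K)^(-1) y. Explicitly, by the Sherman–Morrison formula, (I - u v^T)^(-1) = I + u v^T/(1 - v·u), i.e. (I - K)^(-1) = I - K.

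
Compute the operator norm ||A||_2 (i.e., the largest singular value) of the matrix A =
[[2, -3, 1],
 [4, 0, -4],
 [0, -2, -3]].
||A||_2 ≈ 6.2272 (= sqrt(largest eigenvalue of A^T A))

||A||_2 = sigma_max(A) = sqrt(lambda_max(A^T A)). Form the symmetric matrix M = A^T A =
[[20, -6, -14],
 [-6, 13, 3],
 [-14, 3, 26]].
Its characteristic polynomial (trace, sum of principal 2x2 minors, determinant of M give the coefficients) is
  p(λ) = det(λ I - M) = λ^3 - 59λ^2 + 877λ - 3600.
No integer candidate from the rational root theorem (±divisors of 3600) is a root, so the roots are irrational. The cubic discriminant is Δ = 24802317 > 0, so there are three distinct real roots. p(7) = -9 and p(8) = 152 have opposite signs, so a root lies in (7, 8); Newton's method refines it to λ ≈ 7.0459. p(13) = 27 and p(14) = -142 have opposite signs, so a root lies in (13, 14); Newton's method refines it to λ ≈ 13.1759. p(38) = -598 and p(39) = 183 have opposite signs, so a root lies in (38, 39); Newton's method refines it to λ ≈ 38.7782. Check (Vieta): the three roots sum to 59, matching tr M = 59.
So the eigenvalues of A^T A are ≈ 7.0459, 13.1759, 38.7782 (all ≥ 0, as they must be for A^T A). The largest is λ_max ≈ 38.7782, hence ||A||_2 = sqrt(λ_max) ≈ 6.2272.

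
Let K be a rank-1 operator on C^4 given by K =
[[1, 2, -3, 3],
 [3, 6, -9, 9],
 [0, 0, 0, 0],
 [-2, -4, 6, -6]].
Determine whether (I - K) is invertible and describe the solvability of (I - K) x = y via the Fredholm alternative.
(I - K) is singular (det(I - K) = 0, i.e. 1 ∈ sigma(K)). (I - K) x = y is solvable iff y ⊥ ker((I - K)^*) = span{(1, 2, -3, 3)}, i.e. iff y_1 + 2y_2 - 3y_3 + 3y_4 = 0. When solvable, the solutions are x = y + c·(1, 3, 0, -2), c arbitrary (ker(I - K) = span{(1, 3, 0, -2)}, dimension 1).

K has rank 1, so it is an outer product K = u v^T: every row of K is a multiple of one row vector. Reading off the entries, u = (1, 3, 0, -2) and v = (1, 2, -3, 3) (row i of K equals u_i·v^T). A rank-one matrix u v^T satisfies K u = u (v·u) and kills the (3)-dimensional subspace v^⊥, so its characteristic polynomial is lambda^3 (lambda - v·u) with v·u = tr K = 1. Hence the eigenvalues of I - K are 1 (multiplicity 3) and 1 - (1) = 0, so det(I - K) = 0. (Direct check: I - K =
[[0, -2, 3, -3],
 [-3, -5, 9, -9],
 [0, 0, 1, 0],
 [2, 4, -6, 7]]
has determinant 0.) So 1 is an eigenvalue of K and (I - K) is not invertible. The finite-dimensional Fredholm alternative says: either (I - K) is invertible, or ker(I - K) ≠ {0} and then range(I - K) = ker((I - K)^*)^⊥, with dim ker(I - K) = dim ker((I - K)^*). We are in the second case, so we need both kernels. Kernel of I - K: (I - K) u = u - u (v·u) = u - u = 0, so ker(I - K) = span{u} = span{(1, 3, 0, -2)} (it is exactly 1-dimensional because rank(I - K) = 3). Kernel of the adjoint: K is real, so (I - K)^* = I - K^T = I - v u^T, and (I - v u^T) v = v - v (u·v) = 0; hence ker((I - K)^*) = span{v} = span{(1, 2, -3, 3)}. Therefore (I - K) x = y is solvable iff <y, v> = 0, i.e. iff y_1 + 2y_2 - 3y_3 + 3y_4 = 0. When this holds, K y = u (v·y) = 0, so (I - K) y = y and x = y is a particular solution; the full solution set is the line x = y + c·u = y + c·(1, 3, 0, -2), c ∈ C.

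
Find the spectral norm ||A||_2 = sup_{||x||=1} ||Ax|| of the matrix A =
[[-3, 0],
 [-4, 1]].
||A||_2 = sqrt((26 + sqrt(640))/2) ≈ 5.0645 (= sqrt(largest eigenvalue of A^T A))

||A||_2 = sigma_max(A) = sqrt(lambda_max(A^T A)). Form the symmetric matrix M = A^T A =
[[25, -4],
 [-4, 1]].
Its characteristic polynomial (trace, determinant of M give the coefficients) is
  p(λ) = det(λ I - M) = λ^2 - 26λ + 9.
For λ^2 - 26λ + 9 the discriminant is 640. It is nonnegative but not a perfect square, so the roots are real and irrational: λ = (26 ± sqrt(640))/2 ≈ 25.6491, 0.3509.
So the eigenvalues of A^T A are ≈ 0.3509, 25.6491 (all ≥ 0, as they must be for A^T A). The largest is λ_max = (26 + sqrt(640))/2 ≈ 25.6491, hence ||A||_2 = sqrt(λ_max) = sqrt((26 + sqrt(640))/2) ≈ 5.0645.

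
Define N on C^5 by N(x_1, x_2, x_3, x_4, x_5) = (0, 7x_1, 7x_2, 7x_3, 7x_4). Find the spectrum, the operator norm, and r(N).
sigma(N) = {0}; ||N|| = 7; r(N) = 0. (N is nilpotent with N^5 = 0.)

On C^5, N is a strictly lower-triangular matrix with 7 on the subdiagonal and zeros elsewhere, so its characteristic polynomial is lambda^5 and every eigenvalue is 0: sigma(N) = {0}. For the operator norm, N e_i = 7e_{i+1} for i = 1, ..., 4 and N e_5 = 0, so the singular values of N are 7 (with multiplicity 4) and 0; hence ||N|| = 7. The spectral radius r(N) = max|lambda| = 0. Note ||N|| > r(N) — characteristic of non-normal nilpotent operators. Indeed N^5 = 0.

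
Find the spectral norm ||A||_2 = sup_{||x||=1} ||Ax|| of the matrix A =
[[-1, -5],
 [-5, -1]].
||A||_2 = 6 (= sqrt(largest eigenvalue of A^T A))

||A||_2 = sigma_max(A) = sqrt(lambda_max(A^T A)). Form the symmetric matrix M = A^T A =
[[26, 10],
 [10, 26]].
Its characteristic polynomial (trace, determinant of M give the coefficients) is
  p(λ) = det(λ I - M) = λ^2 - 52λ + 576.
For λ^2 - 52λ + 576 the discriminant is 400. It is a perfect square (20^2), so the roots are rational: λ = (52 ± 20)/2 = 36, 16.
So the eigenvalues of A^T A are ≈ 16, 36 (all ≥ 0, as they must be for A^T A). The largest is λ_max = 36, hence ||A||_2 = sqrt(λ_max) = 6.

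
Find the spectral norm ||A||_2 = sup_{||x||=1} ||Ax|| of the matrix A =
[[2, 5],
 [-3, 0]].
||A||_2 = sqrt((38 + sqrt(544))/2) ≈ 5.5373 (= sqrt(largest eigenvalue of A^T A))

||A||_2 = sigma_max(A) = sqrt(lambda_max(A^T A)). Form the symmetric matrix M = A^T A =
[[13, 10],
 [10, 25]].
Its characteristic polynomial (trace, determinant of M give the coefficients) is
  p(λ) = det(λ I - M) = λ^2 - 38λ + 225.
For λ^2 - 38λ + 225 the discriminant is 544. It is nonnegative but not a perfect square, so the roots are real and irrational: λ = (38 ± sqrt(544))/2 ≈ 30.6619, 7.3381.
So the eigenvalues of A^T A are ≈ 7.3381, 30.6619 (all ≥ 0, as they must be for A^T A). The largest is λ_max = (38 + sqrt(544))/2 ≈ 30.6619, hence ||A||_2 = sqrt(λ_max) = sqrt((38 + sqrt(544))/2) ≈ 5.5373.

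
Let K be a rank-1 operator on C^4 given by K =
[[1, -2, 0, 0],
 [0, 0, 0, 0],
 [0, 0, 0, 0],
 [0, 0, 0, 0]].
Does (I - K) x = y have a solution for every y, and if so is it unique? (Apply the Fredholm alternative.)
(I - K) is singular (det(I - K) = 0, i.e. 1 ∈ sigma(K)). (I - K) x = y is solvable iff y ⊥ ker((I - K)^*) = span{(1, -2, 0, 0)}, i.e. iff y_1 - 2y_2 = 0. When solvable, the solutions are x = y + c·(1, 0, 0, 0), c arbitrary (ker(I - K) = span{(1, 0, 0, 0)}, dimension 1).

K has rank 1, so it is an outer product K = u v^T: every row of K is a multiple of one row vector. Reading off the entries, u = (1, 0, 0, 0) and v = (1, -2, 0, 0) (row i of K equals u_i·v^T). A rank-one matrix u v^T satisfies K u = u (v·u) and kills the (3)-dimensional subspace v^⊥, so its characteristic polynomial is lambda^3 (lambda - v·u) with v·u = tr K = 1. Hence the eigenvalues of I - K are 1 (multiplicity 3) and 1 - (1) = 0, so det(I - K) = 0. (Direct check: I - K =
[[0, 2, 0, 0],
 [0, 1, 0, 0],
 [0, 0, 1, 0],
 [0, 0, 0, 1]]
has determinant 0.) So 1 is an eigenvalue of K and (I - K) is not invertible. The finite-dimensional Fredholm alternative says: either (I - K) is invertible, or ker(I - K) ≠ {0} and then range(I - K) = ker((I - K)^*)^⊥, with dim ker(I - K) = dim ker((I - K)^*). We are in the second case, so we need both kernels. Kernel of I - K: (I - K) u = u - u (v·u) = u - u = 0, so ker(I - K) = span{u} = span{(1, 0, 0, 0)} (it is exactly 1-dimensional because rank(I - K) = 3). Kernel of the adjoint: K is real, so (I - K)^* = I - K^T = I - v u^T, and (I - v u^T) v = v - v (u·v) = 0; hence ker((I - K)^*) = span{v} = span{(1, -2, 0, 0)}. Therefore (I - K) x = y is solvable iff <y, v> = 0, i.e. iff y_1 - 2y_2 = 0. When this holds, K y = u (v·y) = 0, so (I - K) y = y and x = y is a particular solution; the full solution set is the line x = y + c·u = y + c·(1, 0, 0, 0), c ∈ C.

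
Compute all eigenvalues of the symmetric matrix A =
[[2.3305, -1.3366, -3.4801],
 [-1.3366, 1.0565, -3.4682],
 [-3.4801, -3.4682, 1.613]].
sigma(A) ≈ {-4, 3, 6}

A is real symmetric, so its spectrum consists of real eigenvalues. Expanding the characteristic polynomial of the displayed matrix gives
  det(λ I - A) = p(λ) = λ^3 + (-5)λ^2 + (-18)λ + (72.0024).
Solving p(λ) = 0 yields eigenvalues ≈ -4, 3, 6. (A is shown rounded to 4 decimals, so these recover the underlying integer eigenvalues to within that precision.)
Verification: the trace of A = 5 equals the sum of eigenvalues 5, and det(A) ≈ -72.0024 matches the eigenvalue product -72.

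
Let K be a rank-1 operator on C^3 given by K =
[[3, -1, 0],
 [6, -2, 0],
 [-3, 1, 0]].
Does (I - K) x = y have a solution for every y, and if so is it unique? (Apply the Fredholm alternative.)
(I - K) is singular (det(I - K) = 0, i.e. 1 ∈ sigma(K)). (I - K) x = y is solvable iff y ⊥ ker((I - K)^*) = span{(3, -1, 0)}, i.e. iff 3y_1 - y_2 = 0. When solvable, the solutions are x = y + c·(1, 2, -1), c arbitrary (ker(I - K) = span{(1, 2, -1)}, dimension 1).

K has rank 1, so it is an outer product K = u v^T: every row of K is a multiple of one row vector. Reading off the entries, u = (1, 2, -1) and v = (3, -1, 0) (row i of K equals u_i·v^T). A rank-one matrix u v^T satisfies K u = u (v·u) and kills the (2)-dimensional subspace v^⊥, so its characteristic polynomial is lambda^2 (lambda - v·u) with v·u = tr K = 1. Hence the eigenvalues of I - K are 1 (multiplicity 2) and 1 - (1) = 0, so det(I - K) = 0. (Direct check: I - K =
[[-2, 1, 0],
 [-6, 3, 0],
 [3, -1, 1]]
has determinant 0.) So 1 is an eigenvalue of K and (I - K) is not invertible. The finite-dimensional Fredholm alternative says: either (I - K) is invertible, or ker(I - K) ≠ {0} and then range(I - K) = ker((I - K)^*)^⊥, with dim ker(I - K) = dim ker((I - K)^*). We are in the second case, so we need both kernels. Kernel of I - K: (I - K) u = u - u (v·u) = u - u = 0, so ker(I - K) = span{u} = span{(1, 2, -1)} (it is exactly 1-dimensional because rank(I - K) = 2). Kernel of the adjoint: K is real, so (I - K)^* = I - K^T = I - v u^T, and (I - v u^T) v = v - v (u·v) = 0; hence ker((I - K)^*) = span{v} = span{(3, -1, 0)}. Therefore (I - K) x = y is solvable iff <y, v> = 0, i.e. iff 3y_1 - y_2 = 0. When this holds, K y = u (v·y) = 0, so (I - K) y = y and x = y is a particular solution; the full solution set is the line x = y + c·u = y + c·(1, 2, -1), c ∈ C.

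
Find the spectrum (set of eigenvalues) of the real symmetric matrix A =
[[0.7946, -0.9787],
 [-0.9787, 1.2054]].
sigma(A) ≈ {0, 2}

A is real symmetric, so its spectrum consists of real eigenvalues. Expanding the characteristic polynomial of the displayed matrix gives
  det(λ I - A) = p(λ) = λ^2 + (-2)λ + (0).
Solving p(λ) = 0 yields eigenvalues ≈ 0, 2. (A is shown rounded to 4 decimals, so these recover the underlying integer eigenvalues to within that precision.)
Verification: the trace of A = 2 equals the sum of eigenvalues 2, and det(A) ≈ -0.0000 matches the eigenvalue product 0.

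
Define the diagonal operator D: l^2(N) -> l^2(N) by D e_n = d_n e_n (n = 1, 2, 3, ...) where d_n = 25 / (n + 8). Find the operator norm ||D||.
||D|| = 25/9 (attained at n = 1)

For D diagonal, ||D|| = sup_n |d_n| = sup_n 25/(n + 8). This is positive and strictly decreasing in n, so the supremum is attained at n = 1: d_1 = 25/(1 + 8) = 25/9. Hence ||D|| = 25/9.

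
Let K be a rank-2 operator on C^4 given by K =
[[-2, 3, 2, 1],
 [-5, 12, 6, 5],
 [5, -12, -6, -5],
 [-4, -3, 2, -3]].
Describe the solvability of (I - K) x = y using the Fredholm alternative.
(I - K) is invertible (det(I - K) = 10 ≠ 0), so for every y in C^4 the equation (I - K) x = y has a unique solution.

K has rank 2 and factors as K = U V^T = u1 v1^T + u2 v2^T with u1 = (-1, -3, 3, -1), v1 = (2, -3, -2, -1), u2 = (0, -1, 1, 2), v2 = (-1, -3, 0, -2) (multiplying out reproduces the displayed K). The nonzero eigenvalues of U V^T coincide with those of the 2 x 2 matrix G = V^T U = [[v1·u1, v1·u2], [v2·u1, v2·u2]] = [[2, -1], [12, -1]], and by the Sylvester determinant identity det(I_4 - U V^T) = det(I_2 - V^T U) = det([[-1, 1], [-12, 2]]) = (-1)(2) - (1)(-12) = 10. (Direct check: I - K =
[[3, -3, -2, -1],
 [5, -11, -6, -5],
 [-5, 12, 7, 5],
 [4, 3, -2, 4]]
has determinant 10.) The finite-dimensional Fredholm alternative says: either (I - K) is invertible, or ker(I - K) ≠ {0} and then range(I - K) = ker((I - K)^*)^⊥, with dim ker(I - K) = dim ker((I - K)^*). Since det(I - K) ≠ 0, 1 is not an eigenvalue of K and ker(I - K) = {0}, so we are in the first case: for every y there is a unique x = (I - K)^(-1) y. (Explicitly, by the Woodbury identity, (I - U V^T)^(-1) = I + U (I_2 - G)^(-1) V^T.)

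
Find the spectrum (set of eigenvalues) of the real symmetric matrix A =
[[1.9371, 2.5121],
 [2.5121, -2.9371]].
sigma(A) ≈ {-4, 3}

A is real symmetric, so its spectrum consists of real eigenvalues. Expanding the characteristic polynomial of the displayed matrix gives
  det(λ I - A) = p(λ) = λ^2 + (1)λ + (-12).
Solving p(λ) = 0 yields eigenvalues ≈ -4, 3. (A is shown rounded to 4 decimals, so these recover the underlying integer eigenvalues to within that precision.)
Verification: the trace of A = -1 equals the sum of eigenvalues -1, and det(A) ≈ -12.0001 matches the eigenvalue product -12.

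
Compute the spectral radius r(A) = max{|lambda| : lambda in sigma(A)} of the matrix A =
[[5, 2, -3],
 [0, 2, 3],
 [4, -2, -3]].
r(A) ≈ 4.6898

The eigenvalues of A are the roots of its characteristic polynomial. With M = A (coefficients from the trace, the sum of principal 2x2 minors, and det A):
  p(λ) = det(λ I - M) = λ^3 - 4λ^2 + 7λ - 48.
No integer candidate from the rational root theorem (±divisors of 48) is a root, so the roots are irrational. The cubic discriminant is Δ = -50892 < 0, so there is one real root and a complex-conjugate pair. p(4) = -20 and p(5) = 12 have opposite signs, so a root lies in (4, 5); Newton's method refines it to λ ≈ 4.6898. Dividing out (λ - (4.6898)) leaves approximately λ^2 + 0.6898λ + 10.235. For λ^2 + 0.6898λ + 10.235 the discriminant is -40.4641. It is negative, so the remaining roots are the complex-conjugate pair λ ≈ -0.3449 ± 3.1806i. Their product equals the constant term, so |λ|^2 ≈ 10.235 and |λ| ≈ 3.1992.
Thus the eigenvalues (to 4 decimals) are 4.6898 (modulus 4.6898); -0.3449 ± 3.1806i (modulus 3.1992). The spectral radius is the largest modulus: r(A) ≈ 4.6898. (Cross-check: r(A) ≤ ||A||_2 ≈ 7.8728; equality holds whenever A is normal, though it can also hold for some non-normal A.)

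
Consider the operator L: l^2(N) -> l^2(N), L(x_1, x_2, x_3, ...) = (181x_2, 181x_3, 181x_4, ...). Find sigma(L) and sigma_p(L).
sigma(L) = closed disk {z in C : |z| ≤ 181}; sigma_p(L) = open disk {z in C : |z| < 181}

Note L = 181·V where V is the unit left shift (V x)_k = x_{k+1}; so sigma(L) = 181·sigma(V) and ||L|| = 181||V||. ||L x||^2 = 32761sum_{k≥2} |x_k|^2 ≤ 32761||x||^2, with equality on {x : x_1 = 0}, so ||L|| = 181. For any lambda with |lambda| < 181, set r = lambda/181 (|r| < 1); the vector x = (1, r, r^2, ...) is in l^2 and satisfies L x = 181(r, r^2, ...) = lambda x, so lambda is an eigenvalue. On the boundary |lambda| = 181 the geometric series diverges, so no l^2 eigenvector exists, but these lambda lie in the approximate point spectrum. Hence sigma(L) is the closed disk of radius 181 and sigma_p(L) is the open disk.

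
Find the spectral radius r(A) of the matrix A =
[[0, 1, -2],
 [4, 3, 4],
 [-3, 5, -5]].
r(A) = (7 + sqrt(89))/2 ≈ 8.217

The eigenvalues of A are the roots of its characteristic polynomial. With M = A (coefficients from the trace, the sum of principal 2x2 minors, and det A):
  p(λ) = det(λ I - M) = λ^3 + 2λ^2 - 45λ + 50.
By the rational root theorem any rational root is an integer divisor of 50. Testing λ = 5: p(5) = 125 + 50 - 225 + 50 = 0, so λ = 5 is a root. Dividing out (λ - 5) leaves p(λ) = (λ - 5)(λ^2 + 7λ - 10). For λ^2 + 7λ - 10 the discriminant is 89. It is nonnegative but not a perfect square, so the roots are real and irrational: λ = (-7 ± sqrt(89))/2 ≈ 1.217, -8.217.
Thus the eigenvalues (to 4 decimals) are 1.217 (modulus 1.217); -8.217 (modulus 8.217); 5 (modulus 5). The spectral radius is the largest modulus: r(A) = (7 + sqrt(89))/2 ≈ 8.217. (Cross-check: r(A) ≤ ||A||_2 ≈ 8.5302; equality holds whenever A is normal, though it can also hold for some non-normal A.)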